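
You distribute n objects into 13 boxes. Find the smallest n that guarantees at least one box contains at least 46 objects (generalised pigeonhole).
n = (46 − 1)·13 + 1 = 586

By the generalised pigeonhole principle, to guarantee some box contains ≥ r objects we need more than (r − 1) · k objects total. Threshold: n = (r − 1) · k + 1. With r = 46 and k = 13: n = 45 · 13 + 1 = 585 + 1 = 586. For n = 585 = 45 · 13, we can put exactly 45 objects in every box, avoiding 46 in any single one — so 586 is tight.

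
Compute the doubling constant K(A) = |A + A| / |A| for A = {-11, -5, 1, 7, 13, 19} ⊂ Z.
K = |A + A| / |A| = 11/6

Enumerate A + A = {a + b : a, b ∈ A}. With |A| = 6, there are |A|^2 = 36 ordered sum pairs; collecting distinct values, A + A = {-22, -16, -10, -4, 2, 8, 14, 20, 26, 32, 38}, so |A + A| = 11. Thus K = 11/6. Here |A + A| = 2|A| − 1 = 11, the minimum possible — so K = 11/6 is minimal, which holds iff A is an arithmetic progression.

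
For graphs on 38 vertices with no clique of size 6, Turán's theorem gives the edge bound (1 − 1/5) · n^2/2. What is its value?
Turán density bound = (4/5) · 38^2/2 = 2888/5 ≈ 577.6

Turán's theorem: ex(n, K_{r+1}) is achieved by the complete r-partite Turán graph T(n, r) with parts as balanced as possible, and is at most (1 − 1/r) · n^2/2. For r = 5, n = 38: the density bound is (4/5) · 1444/2 = 2888/5 ≈ 577.6. The integer-valued extremum is e(T(38, 5)) = 577, which is strictly less than the density bound 2888/5 since 5 ∤ 38 (the parts of T(38, 5) cannot all be equal).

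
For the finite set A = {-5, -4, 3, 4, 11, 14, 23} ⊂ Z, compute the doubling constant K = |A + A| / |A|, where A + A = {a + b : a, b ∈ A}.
K = |A + A| / |A| = 24/7

Enumerate A + A = {a + b : a, b ∈ A}. With |A| = 7, there are |A|^2 = 49 ordered sum pairs; collecting distinct values, A + A = {-10, -9, -8, -2, -1, 0, 6, 7, 8, 9, 10, 14, 15, 17, 18, 19, 22, 25, 26, 27, 28, 34, 37, 46}, so |A + A| = 24. Thus K = 24/7. For comparison, the minimum possible |A + A| over all 7-element sets is 2·7 − 1 = 13 (so min K = 13/7), attained only by arithmetic progressions.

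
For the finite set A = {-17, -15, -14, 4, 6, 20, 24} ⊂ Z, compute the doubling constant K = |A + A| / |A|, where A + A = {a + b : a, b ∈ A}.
K = |A + A| / |A| = 26/7

Enumerate A + A = {a + b : a, b ∈ A}. With |A| = 7, there are |A|^2 = 49 ordered sum pairs; collecting distinct values, A + A = {-34, -32, -31, -30, -29, -28, -13, -11, -10, -9, -8, 3, 5, 6, 7, 8, 9, 10, 12, 24, 26, 28, 30, 40, 44, 48}, so |A + A| = 26. Thus K = 26/7. For comparison, the minimum possible |A + A| over all 7-element sets is 2·7 − 1 = 13 (so min K = 13/7), attained only by arithmetic progressions.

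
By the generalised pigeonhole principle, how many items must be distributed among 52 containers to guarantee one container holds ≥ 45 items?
n = (45 − 1)·52 + 1 = 2289

By the generalised pigeonhole principle, to guarantee some box contains ≥ r objects we need more than (r − 1) · k objects total. Threshold: n = (r − 1) · k + 1. With r = 45 and k = 52: n = 44 · 52 + 1 = 2288 + 1 = 2289. For n = 2288 = 44 · 52, we can put exactly 44 objects in every box, avoiding 45 in any single one — so 2289 is tight.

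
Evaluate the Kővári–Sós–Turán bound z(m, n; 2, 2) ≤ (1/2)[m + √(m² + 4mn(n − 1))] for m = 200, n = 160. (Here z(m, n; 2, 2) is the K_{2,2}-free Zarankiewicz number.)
z(200, 160; 2, 2) ≤ (1/2)[200 + √(200² + 4·200·160·159)] = (1/2)[200 + √20392000] = 2357.8751

Kővári–Sós–Turán: let r_1, ..., r_200 be the row sums and z = Σ r_i the total number of 1s. Each pair of columns can share at most one row with both entries 1 (else a 2×2 all-ones block appears), so Σ_i C(r_i, 2) ≤ C(160, 2) = 12720. By convexity Σ_i C(r_i, 2) ≥ 200·C(z/200, 2) = z(z − 200)/(2·200), giving z² − 200z − 200·160·159 ≤ 0 and hence z ≤ (1/2)[200 + √(40000 + 4·5088000)] = (1/2)[200 + √20392000] ≈ (1/2)(200 + 4515.7502) = 2357.8751.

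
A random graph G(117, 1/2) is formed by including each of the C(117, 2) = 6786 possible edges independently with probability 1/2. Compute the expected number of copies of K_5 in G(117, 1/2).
E[# K_5] = C(117, 5) · (1/2)^C(5, 2) = 167549733 / 2^10 ≈ 163622.786133

For each 5-subset S of vertices (there are C(117, 5) = 167549733 such S), let X_S = 1 if S induces a K_5 (all C(5, 2) = 10 edges present). Then P(X_S = 1) = (1/2)^10 = 1/1024. By linearity of expectation, E[# K_5] = C(117, 5) · (1/2)^10 = 167549733 / 1024 ≈ 163622.786133.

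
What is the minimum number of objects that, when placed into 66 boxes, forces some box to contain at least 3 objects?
n = (3 − 1)·66 + 1 = 133

By the generalised pigeonhole principle, to guarantee some box contains ≥ r objects we need more than (r − 1) · k objects total. Threshold: n = (r − 1) · k + 1. With r = 3 and k = 66: n = 2 · 66 + 1 = 132 + 1 = 133. For n = 132 = 2 · 66, we can put exactly 2 objects in every box, avoiding 3 in any single one — so 133 is tight.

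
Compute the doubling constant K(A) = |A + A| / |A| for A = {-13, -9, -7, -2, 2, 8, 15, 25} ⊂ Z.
K = |A + A| / |A| = 31/8

Enumerate A + A = {a + b : a, b ∈ A}. With |A| = 8, there are |A|^2 = 64 ordered sum pairs; collecting distinct values, A + A = {-26, -22, -20, -18, -16, -15, -14, -11, -9, -7, -5, -4, -1, 0, 1, 2, 4, 6, 8, 10, 12, 13, 16, 17, 18, 23, 27, 30, 33, 40, 50}, so |A + A| = 31. Thus K = 31/8. For comparison, the minimum possible |A + A| over all 8-element sets is 2·8 − 1 = 15 (so min K = 15/8), attained only by arithmetic progressions.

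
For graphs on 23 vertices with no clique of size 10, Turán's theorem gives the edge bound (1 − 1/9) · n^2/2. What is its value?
Turán density bound = (8/9) · 23^2/2 = 2116/9 ≈ 235.1111

Turán's theorem: ex(n, K_{r+1}) is achieved by the complete r-partite Turán graph T(n, r) with parts as balanced as possible, and is at most (1 − 1/r) · n^2/2. For r = 9, n = 23: the density bound is (8/9) · 529/2 = 2116/9 ≈ 235.1111. The integer-valued extremum is e(T(23, 9)) = 234, which is strictly less than the density bound 2116/9 since 9 ∤ 23 (the parts of T(23, 9) cannot all be equal).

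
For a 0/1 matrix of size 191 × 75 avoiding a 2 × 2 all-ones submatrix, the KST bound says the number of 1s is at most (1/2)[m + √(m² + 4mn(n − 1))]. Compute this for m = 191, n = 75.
z(191, 75; 2, 2) ≤ (1/2)[191 + √(191² + 4·191·75·74)] = (1/2)[191 + √4276681] = 1129.5069

Kővári–Sós–Turán: let r_1, ..., r_191 be the row sums and z = Σ r_i the total number of 1s. Each pair of columns can share at most one row with both entries 1 (else a 2×2 all-ones block appears), so Σ_i C(r_i, 2) ≤ C(75, 2) = 2775. By convexity Σ_i C(r_i, 2) ≥ 191·C(z/191, 2) = z(z − 191)/(2·191), giving z² − 191z − 191·75·74 ≤ 0 and hence z ≤ (1/2)[191 + √(36481 + 4·1060050)] = (1/2)[191 + √4276681] ≈ (1/2)(191 + 2068.0138) = 1129.5069.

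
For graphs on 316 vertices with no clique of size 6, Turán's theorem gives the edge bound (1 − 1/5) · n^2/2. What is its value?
Turán density bound = (4/5) · 316^2/2 = 199712/5 ≈ 39942.4

Turán's theorem: ex(n, K_{r+1}) is achieved by the complete r-partite Turán graph T(n, r) with parts as balanced as possible, and is at most (1 − 1/r) · n^2/2. For r = 5, n = 316: the density bound is (4/5) · 99856/2 = 199712/5 ≈ 39942.4. The integer-valued extremum is e(T(316, 5)) = 39942, which is strictly less than the density bound 199712/5 since 5 ∤ 316 (the parts of T(316, 5) cannot all be equal).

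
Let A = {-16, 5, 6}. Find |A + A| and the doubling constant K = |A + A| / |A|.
K = |A + A| / |A| = 6/3 = 2

Enumerate A + A = {a + b : a, b ∈ A}. With |A| = 3, there are |A|^2 = 9 ordered sum pairs; collecting distinct values, A + A = {-32, -11, -10, 10, 11, 12}, so |A + A| = 6. Thus K = 6/3 = 2. For comparison, the minimum possible |A + A| over all 3-element sets is 2·3 − 1 = 5 (so min K = 5/3), attained only by arithmetic progressions.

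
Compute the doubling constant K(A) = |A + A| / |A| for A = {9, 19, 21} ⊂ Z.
K = |A + A| / |A| = 6/3 = 2

Enumerate A + A = {a + b : a, b ∈ A}. With |A| = 3, there are |A|^2 = 9 ordered sum pairs; collecting distinct values, A + A = {18, 28, 30, 38, 40, 42}, so |A + A| = 6. Thus K = 6/3 = 2. For comparison, the minimum possible |A + A| over all 3-element sets is 2·3 − 1 = 5 (so min K = 5/3), attained only by arithmetic progressions.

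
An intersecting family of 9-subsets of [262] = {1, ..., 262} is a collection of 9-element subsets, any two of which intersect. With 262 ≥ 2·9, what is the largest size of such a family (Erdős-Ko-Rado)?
max |F| = C(261, 8) = 479247424475040

Erdős-Ko-Rado (1961): when n ≥ 2k, max |F| = C(n−1, k−1). The bound is attained by the star {A : i ∈ A} for any fixed i ∈ [n]. Here C(262−1, 9−1) = C(261, 8) = 479247424475040.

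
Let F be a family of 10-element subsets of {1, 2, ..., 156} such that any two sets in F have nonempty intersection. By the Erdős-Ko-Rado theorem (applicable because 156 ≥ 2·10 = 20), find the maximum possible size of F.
max |F| = C(155, 9) = 112320215956025

The Erdős-Ko-Rado theorem states: for n ≥ 2k, an intersecting family of k-subsets of an n-element set has size at most C(n − 1, k − 1), with equality for 'star' families {A ⊆ [n] : |A| = k, i ∈ A} (fix an element i). For n = 156, k = 10: C(155, 9) = 112320215956025.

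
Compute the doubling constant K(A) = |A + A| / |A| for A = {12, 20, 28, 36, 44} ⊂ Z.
K = |A + A| / |A| = 9/5

Enumerate A + A = {a + b : a, b ∈ A}. With |A| = 5, there are |A|^2 = 25 ordered sum pairs; collecting distinct values, A + A = {24, 32, 40, 48, 56, 64, 72, 80, 88}, so |A + A| = 9. Thus K = 9/5. Here |A + A| = 2|A| − 1 = 9, the minimum possible — so K = 9/5 is minimal, which holds iff A is an arithmetic progression.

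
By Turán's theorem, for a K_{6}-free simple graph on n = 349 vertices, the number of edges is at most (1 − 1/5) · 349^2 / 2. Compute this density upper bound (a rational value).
Turán density bound = (4/5) · 349^2/2 = 243602/5 ≈ 48720.4

Turán's theorem: ex(n, K_{r+1}) is achieved by the complete r-partite Turán graph T(n, r) with parts as balanced as possible, and is at most (1 − 1/r) · n^2/2. For r = 5, n = 349: the density bound is (4/5) · 121801/2 = 243602/5 ≈ 48720.4. The integer-valued extremum is e(T(349, 5)) = 48720, which is strictly less than the density bound 243602/5 since 5 ∤ 349 (the parts of T(349, 5) cannot all be equal).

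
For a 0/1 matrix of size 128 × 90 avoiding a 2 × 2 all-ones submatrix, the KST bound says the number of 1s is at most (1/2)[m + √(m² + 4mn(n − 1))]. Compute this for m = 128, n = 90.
z(128, 90; 2, 2) ≤ (1/2)[128 + √(128² + 4·128·90·89)] = (1/2)[128 + √4117504] = 1078.5817

Kővári–Sós–Turán: let r_1, ..., r_128 be the row sums and z = Σ r_i the total number of 1s. Each pair of columns can share at most one row with both entries 1 (else a 2×2 all-ones block appears), so Σ_i C(r_i, 2) ≤ C(90, 2) = 4005. By convexity Σ_i C(r_i, 2) ≥ 128·C(z/128, 2) = z(z − 128)/(2·128), giving z² − 128z − 128·90·89 ≤ 0 and hence z ≤ (1/2)[128 + √(16384 + 4·1025280)] = (1/2)[128 + √4117504] ≈ (1/2)(128 + 2029.1634) = 1078.5817.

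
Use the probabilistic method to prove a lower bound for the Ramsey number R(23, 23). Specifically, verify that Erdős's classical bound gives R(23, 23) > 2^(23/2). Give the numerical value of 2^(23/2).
2^(23/2) = 2896.3094; so R(23, 23) > 2896.3094

Colour each edge of K_n uniformly at random with red/blue. The expected number of monochromatic K_23 is C(n, 23) · 2 · 2^(−C(23,2)). If C(n, 23) · 2^(1 − C(23,2)) < 1, then with positive probability no monochromatic K_23 exists, so R(23, 23) > n. The standard estimate C(n, 23) ≤ n^23/23! shows this inequality holds whenever n ≤ 2^(23/2) (since 23! · 2^(C(23,2) − 1) > 2^(23^2/2) ≥ n^23). Hence R(23, 23) > 2^(23/2) = 2896.3094.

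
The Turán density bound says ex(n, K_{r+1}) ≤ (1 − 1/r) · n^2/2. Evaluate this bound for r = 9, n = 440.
Turán density bound = (8/9) · 440^2/2 = 774400/9 ≈ 86044.4444

Turán's theorem: ex(n, K_{r+1}) is achieved by the complete r-partite Turán graph T(n, r) with parts as balanced as possible, and is at most (1 − 1/r) · n^2/2. For r = 9, n = 440: the density bound is (8/9) · 193600/2 = 774400/9 ≈ 86044.4444. The integer-valued extremum is e(T(440, 9)) = 86044, which is strictly less than the density bound 774400/9 since 9 ∤ 440 (the parts of T(440, 9) cannot all be equal).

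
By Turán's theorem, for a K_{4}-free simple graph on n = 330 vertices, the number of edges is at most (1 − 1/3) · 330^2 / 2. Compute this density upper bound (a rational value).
Turán density bound = (2/3) · 330^2/2 = 36300

Turán's theorem: ex(n, K_{r+1}) is achieved by the complete r-partite Turán graph T(n, r) with parts as balanced as possible, and is at most (1 − 1/r) · n^2/2. For r = 3, n = 330: the density bound is (2/3) · 108900/2 = 36300. Since 3 ∣ 330, the Turán graph T(330, 3) has parts of equal size 110, and its edge count e(T(330, 3)) = 36300 attains the density bound exactly.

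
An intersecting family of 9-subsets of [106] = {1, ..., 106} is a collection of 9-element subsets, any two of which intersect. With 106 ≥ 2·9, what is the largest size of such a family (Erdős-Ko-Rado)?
max |F| = C(105, 8) = 278818865325

Erdős-Ko-Rado (1961): when n ≥ 2k, max |F| = C(n−1, k−1). The bound is attained by the star {A : i ∈ A} for any fixed i ∈ [n]. Here C(106−1, 9−1) = C(105, 8) = 278818865325.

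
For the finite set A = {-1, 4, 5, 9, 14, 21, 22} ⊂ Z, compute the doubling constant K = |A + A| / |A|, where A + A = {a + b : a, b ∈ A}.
K = |A + A| / |A| = 24/7

Enumerate A + A = {a + b : a, b ∈ A}. With |A| = 7, there are |A|^2 = 49 ordered sum pairs; collecting distinct values, A + A = {-2, 3, 4, 8, 9, 10, 13, 14, 18, 19, 20, 21, 23, 25, 26, 27, 28, 30, 31, 35, 36, 42, 43, 44}, so |A + A| = 24. Thus K = 24/7. For comparison, the minimum possible |A + A| over all 7-element sets is 2·7 − 1 = 13 (so min K = 13/7), attained only by arithmetic progressions.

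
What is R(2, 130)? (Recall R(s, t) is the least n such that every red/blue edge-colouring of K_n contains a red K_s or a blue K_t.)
R(2, 130) = 130

R(2, k) = k for all k ≥ 2: in a 2-colouring of K_k, either some edge is red (a red K_2) or all edges are blue (a blue K_k). And K_{129} coloured all-blue has no blue K_130, so R(2, 130) > 129. Hence R(2, 130) = 130.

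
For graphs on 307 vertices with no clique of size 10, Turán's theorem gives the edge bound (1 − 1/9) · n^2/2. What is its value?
Turán density bound = (8/9) · 307^2/2 = 376996/9 ≈ 41888.4444

Turán's theorem: ex(n, K_{r+1}) is achieved by the complete r-partite Turán graph T(n, r) with parts as balanced as possible, and is at most (1 − 1/r) · n^2/2. For r = 9, n = 307: the density bound is (8/9) · 94249/2 = 376996/9 ≈ 41888.4444. The integer-valued extremum is e(T(307, 9)) = 41888, which is strictly less than the density bound 376996/9 since 9 ∤ 307 (the parts of T(307, 9) cannot all be equal).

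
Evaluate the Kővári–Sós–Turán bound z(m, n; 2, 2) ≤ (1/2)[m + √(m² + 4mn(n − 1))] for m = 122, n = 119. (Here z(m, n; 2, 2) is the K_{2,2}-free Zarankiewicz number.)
z(122, 119; 2, 2) ≤ (1/2)[122 + √(122² + 4·122·119·118)] = (1/2)[122 + √6867380] = 1371.2843

Kővári–Sós–Turán: let r_1, ..., r_122 be the row sums and z = Σ r_i the total number of 1s. Each pair of columns can share at most one row with both entries 1 (else a 2×2 all-ones block appears), so Σ_i C(r_i, 2) ≤ C(119, 2) = 7021. By convexity Σ_i C(r_i, 2) ≥ 122·C(z/122, 2) = z(z − 122)/(2·122), giving z² − 122z − 122·119·118 ≤ 0 and hence z ≤ (1/2)[122 + √(14884 + 4·1713124)] = (1/2)[122 + √6867380] ≈ (1/2)(122 + 2620.5686) = 1371.2843.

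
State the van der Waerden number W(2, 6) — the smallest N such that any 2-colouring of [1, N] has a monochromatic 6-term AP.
W(2, 6) = 1132

This is a classical value, W(2, 6) = 1132, established by combining an explicit 2-colouring of {1, ..., 1131} with no monochromatic 6-AP (giving the lower bound W(2, 6) > 1131) and a finite case analysis / exhaustive computer search showing every 2-colouring of {1, ..., 1132} has such an AP.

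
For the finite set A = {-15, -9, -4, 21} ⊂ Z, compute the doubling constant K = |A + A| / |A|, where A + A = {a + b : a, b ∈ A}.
K = |A + A| / |A| = 10/4 = 5/2

Enumerate A + A = {a + b : a, b ∈ A}. With |A| = 4, there are |A|^2 = 16 ordered sum pairs; collecting distinct values, A + A = {-30, -24, -19, -18, -13, -8, 6, 12, 17, 42}, so |A + A| = 10. Thus K = 10/4 = 5/2. For comparison, the minimum possible |A + A| over all 4-element sets is 2·4 − 1 = 7 (so min K = 7/4), attained only by arithmetic progressions.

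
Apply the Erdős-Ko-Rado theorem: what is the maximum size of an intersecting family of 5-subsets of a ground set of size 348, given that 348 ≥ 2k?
max |F| = C(347, 4) = 593706590

The Erdős-Ko-Rado theorem states: for n ≥ 2k, an intersecting family of k-subsets of an n-element set has size at most C(n − 1, k − 1), with equality for 'star' families {A ⊆ [n] : |A| = k, i ∈ A} (fix an element i). For n = 348, k = 5: C(347, 4) = 593706590.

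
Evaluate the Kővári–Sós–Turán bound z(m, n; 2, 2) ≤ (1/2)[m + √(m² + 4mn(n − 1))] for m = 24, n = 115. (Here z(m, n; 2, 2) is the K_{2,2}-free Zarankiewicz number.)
z(24, 115; 2, 2) ≤ (1/2)[24 + √(24² + 4·24·115·114)] = (1/2)[24 + √1259136] = 573.0561

Kővári–Sós–Turán: let r_1, ..., r_24 be the row sums and z = Σ r_i the total number of 1s. Each pair of columns can share at most one row with both entries 1 (else a 2×2 all-ones block appears), so Σ_i C(r_i, 2) ≤ C(115, 2) = 6555. By convexity Σ_i C(r_i, 2) ≥ 24·C(z/24, 2) = z(z − 24)/(2·24), giving z² − 24z − 24·115·114 ≤ 0 and hence z ≤ (1/2)[24 + √(576 + 4·314640)] = (1/2)[24 + √1259136] ≈ (1/2)(24 + 1122.1123) = 573.0561.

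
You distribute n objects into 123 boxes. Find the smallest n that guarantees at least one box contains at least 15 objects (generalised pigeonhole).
n = (15 − 1)·123 + 1 = 1723

By the generalised pigeonhole principle, to guarantee some box contains ≥ r objects we need more than (r − 1) · k objects total. Threshold: n = (r − 1) · k + 1. With r = 15 and k = 123: n = 14 · 123 + 1 = 1722 + 1 = 1723. For n = 1722 = 14 · 123, we can put exactly 14 objects in every box, avoiding 15 in any single one — so 1723 is tight.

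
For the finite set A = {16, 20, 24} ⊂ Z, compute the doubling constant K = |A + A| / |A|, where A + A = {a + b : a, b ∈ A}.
K = |A + A| / |A| = 5/3

Enumerate A + A = {a + b : a, b ∈ A}. With |A| = 3, there are |A|^2 = 9 ordered sum pairs; collecting distinct values, A + A = {32, 36, 40, 44, 48}, so |A + A| = 5. Thus K = 5/3. Here |A + A| = 2|A| − 1 = 5, the minimum possible — so K = 5/3 is minimal, which holds iff A is an arithmetic progression.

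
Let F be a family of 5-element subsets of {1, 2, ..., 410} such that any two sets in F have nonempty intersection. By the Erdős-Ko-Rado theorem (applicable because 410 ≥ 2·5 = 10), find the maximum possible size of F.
max |F| = C(409, 4) = 1148927626

The Erdős-Ko-Rado theorem states: for n ≥ 2k, an intersecting family of k-subsets of an n-element set has size at most C(n − 1, k − 1), with equality for 'star' families {A ⊆ [n] : |A| = k, i ∈ A} (fix an element i). For n = 410, k = 5: C(409, 4) = 1148927626.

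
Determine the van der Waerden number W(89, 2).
W(89, 2) = 89 + 1 = 90

A 2-term AP is any pair of integers, so a monochromatic 2-AP exists iff some colour is used at least twice. With 89 colours, the colouring i ↦ i on {1, ..., 89} uses each colour once, avoiding any monochromatic pair, so W(89, 2) > 89. For {1, ..., 90}, pigeonhole forces two integers of the same colour, which form a monochromatic 2-AP. Hence W(89, 2) = 90.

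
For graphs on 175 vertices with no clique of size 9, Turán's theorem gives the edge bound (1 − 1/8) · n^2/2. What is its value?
Turán density bound = (7/8) · 175^2/2 = 214375/16 ≈ 13398.4375

Turán's theorem: ex(n, K_{r+1}) is achieved by the complete r-partite Turán graph T(n, r) with parts as balanced as possible, and is at most (1 − 1/r) · n^2/2. For r = 8, n = 175: the density bound is (7/8) · 30625/2 = 214375/16 ≈ 13398.4375. The integer-valued extremum is e(T(175, 8)) = 13398, which is strictly less than the density bound 214375/16 since 8 ∤ 175 (the parts of T(175, 8) cannot all be equal).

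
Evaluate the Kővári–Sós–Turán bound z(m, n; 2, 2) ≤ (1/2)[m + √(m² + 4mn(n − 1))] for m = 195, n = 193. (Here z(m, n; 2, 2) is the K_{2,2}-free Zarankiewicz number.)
z(195, 193; 2, 2) ≤ (1/2)[195 + √(195² + 4·195·193·192)] = (1/2)[195 + √28941705] = 2787.3748

Kővári–Sós–Turán: let r_1, ..., r_195 be the row sums and z = Σ r_i the total number of 1s. Each pair of columns can share at most one row with both entries 1 (else a 2×2 all-ones block appears), so Σ_i C(r_i, 2) ≤ C(193, 2) = 18528. By convexity Σ_i C(r_i, 2) ≥ 195·C(z/195, 2) = z(z − 195)/(2·195), giving z² − 195z − 195·193·192 ≤ 0 and hence z ≤ (1/2)[195 + √(38025 + 4·7225920)] = (1/2)[195 + √28941705] ≈ (1/2)(195 + 5379.7495) = 2787.3748.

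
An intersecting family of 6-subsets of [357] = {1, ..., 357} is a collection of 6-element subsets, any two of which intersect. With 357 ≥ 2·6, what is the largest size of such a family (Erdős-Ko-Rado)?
max |F| = C(356, 5) = 46325246176

Erdős-Ko-Rado (1961): when n ≥ 2k, max |F| = C(n−1, k−1). The bound is attained by the star {A : i ∈ A} for any fixed i ∈ [n]. Here C(357−1, 6−1) = C(356, 5) = 46325246176.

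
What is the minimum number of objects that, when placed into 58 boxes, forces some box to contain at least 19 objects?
n = (19 − 1)·58 + 1 = 1045

By the generalised pigeonhole principle, to guarantee some box contains ≥ r objects we need more than (r − 1) · k objects total. Threshold: n = (r − 1) · k + 1. With r = 19 and k = 58: n = 18 · 58 + 1 = 1044 + 1 = 1045. For n = 1044 = 18 · 58, we can put exactly 18 objects in every box, avoiding 19 in any single one — so 1045 is tight.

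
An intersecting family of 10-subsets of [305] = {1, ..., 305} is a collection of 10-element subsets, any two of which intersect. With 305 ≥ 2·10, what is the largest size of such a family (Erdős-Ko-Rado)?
max |F| = C(304, 9) = 54222992899492560

The Erdős-Ko-Rado theorem states: for n ≥ 2k, an intersecting family of k-subsets of an n-element set has size at most C(n − 1, k − 1), with equality for 'star' families {A ⊆ [n] : |A| = k, i ∈ A} (fix an element i). For n = 305, k = 10: C(304, 9) = 54222992899492560.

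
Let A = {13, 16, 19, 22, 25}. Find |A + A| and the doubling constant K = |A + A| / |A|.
K = |A + A| / |A| = 9/5

Enumerate A + A = {a + b : a, b ∈ A}. With |A| = 5, there are |A|^2 = 25 ordered sum pairs; collecting distinct values, A + A = {26, 29, 32, 35, 38, 41, 44, 47, 50}, so |A + A| = 9. Thus K = 9/5. Here |A + A| = 2|A| − 1 = 9, the minimum possible — so K = 9/5 is minimal, which holds iff A is an arithmetic progression.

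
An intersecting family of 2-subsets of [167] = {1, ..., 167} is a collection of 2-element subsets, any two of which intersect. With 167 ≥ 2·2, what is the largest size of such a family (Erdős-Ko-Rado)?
max |F| = C(166, 1) = 166

Erdős-Ko-Rado (1961): when n ≥ 2k, max |F| = C(n−1, k−1). The bound is attained by the star {A : i ∈ A} for any fixed i ∈ [n]. Here C(167−1, 2−1) = C(166, 1) = 166.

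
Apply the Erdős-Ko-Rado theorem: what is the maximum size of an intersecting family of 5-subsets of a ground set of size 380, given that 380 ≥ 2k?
max |F| = C(379, 4) = 846153126

The Erdős-Ko-Rado theorem states: for n ≥ 2k, an intersecting family of k-subsets of an n-element set has size at most C(n − 1, k − 1), with equality for 'star' families {A ⊆ [n] : |A| = k, i ∈ A} (fix an element i). For n = 380, k = 5: C(379, 4) = 846153126.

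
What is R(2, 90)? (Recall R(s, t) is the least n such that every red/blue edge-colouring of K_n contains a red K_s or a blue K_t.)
R(2, 90) = 90

R(2, k) = k for all k ≥ 2: in a 2-colouring of K_k, either some edge is red (a red K_2) or all edges are blue (a blue K_k). And K_{89} coloured all-blue has no blue K_90, so R(2, 90) > 89. Hence R(2, 90) = 90.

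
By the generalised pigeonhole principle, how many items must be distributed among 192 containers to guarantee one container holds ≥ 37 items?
n = (37 − 1)·192 + 1 = 6913

By the generalised pigeonhole principle, to guarantee some box contains ≥ r objects we need more than (r − 1) · k objects total. Threshold: n = (r − 1) · k + 1. With r = 37 and k = 192: n = 36 · 192 + 1 = 6912 + 1 = 6913. For n = 6912 = 36 · 192, we can put exactly 36 objects in every box, avoiding 37 in any single one — so 6913 is tight.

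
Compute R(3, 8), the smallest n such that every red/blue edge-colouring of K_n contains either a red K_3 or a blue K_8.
R(3, 8) = 28

Lower bound: an explicit 2-colouring of K_{27} (typically a Paley-type or other structured construction) avoids a red K_3 and a blue K_8, showing R(3, 8) > 27.
Upper bound: the simple Erdős–Szekeres recurrence only gives R(3, 8) ≤ 31; the tight bound R(3, 8) ≤ 28 requires a sharper case analysis (or computer search) of 2-colourings of K_{28}.
Hence R(3, 8) = 28.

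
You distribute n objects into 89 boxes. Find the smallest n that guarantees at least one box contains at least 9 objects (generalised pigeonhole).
n = (9 − 1)·89 + 1 = 713

By the generalised pigeonhole principle, to guarantee some box contains ≥ r objects we need more than (r − 1) · k objects total. Threshold: n = (r − 1) · k + 1. With r = 9 and k = 89: n = 8 · 89 + 1 = 712 + 1 = 713. For n = 712 = 8 · 89, we can put exactly 8 objects in every box, avoiding 9 in any single one — so 713 is tight.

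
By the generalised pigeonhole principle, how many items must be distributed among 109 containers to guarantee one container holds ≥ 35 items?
n = (35 − 1)·109 + 1 = 3707

By the generalised pigeonhole principle, to guarantee some box contains ≥ r objects we need more than (r − 1) · k objects total. Threshold: n = (r − 1) · k + 1. With r = 35 and k = 109: n = 34 · 109 + 1 = 3706 + 1 = 3707. For n = 3706 = 34 · 109, we can put exactly 34 objects in every box, avoiding 35 in any single one — so 3707 is tight.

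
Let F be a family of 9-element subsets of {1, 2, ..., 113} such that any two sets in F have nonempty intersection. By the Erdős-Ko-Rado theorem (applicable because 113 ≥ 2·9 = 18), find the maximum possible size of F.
max |F| = C(112, 8) = 475491062970

Erdős-Ko-Rado (1961): when n ≥ 2k, max |F| = C(n−1, k−1). The bound is attained by the star {A : i ∈ A} for any fixed i ∈ [n]. Here C(113−1, 9−1) = C(112, 8) = 475491062970.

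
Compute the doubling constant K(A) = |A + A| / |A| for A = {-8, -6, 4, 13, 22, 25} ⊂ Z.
K = |A + A| / |A| = 19/6

Enumerate A + A = {a + b : a, b ∈ A}. With |A| = 6, there are |A|^2 = 36 ordered sum pairs; collecting distinct values, A + A = {-16, -14, -12, -4, -2, 5, 7, 8, 14, 16, 17, 19, 26, 29, 35, 38, 44, 47, 50}, so |A + A| = 19. Thus K = 19/6. For comparison, the minimum possible |A + A| over all 6-element sets is 2·6 − 1 = 11 (so min K = 11/6), attained only by arithmetic progressions.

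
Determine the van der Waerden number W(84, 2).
W(84, 2) = 84 + 1 = 85

A 2-term AP is any pair of integers, so a monochromatic 2-AP exists iff some colour is used at least twice. With 84 colours, the colouring i ↦ i on {1, ..., 84} uses each colour once, avoiding any monochromatic pair, so W(84, 2) > 84. For {1, ..., 85}, pigeonhole forces two integers of the same colour, which form a monochromatic 2-AP. Hence W(84, 2) = 85.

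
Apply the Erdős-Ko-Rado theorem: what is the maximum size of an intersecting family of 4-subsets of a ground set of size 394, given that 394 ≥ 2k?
max |F| = C(393, 3) = 10039316

The Erdős-Ko-Rado theorem states: for n ≥ 2k, an intersecting family of k-subsets of an n-element set has size at most C(n − 1, k − 1), with equality for 'star' families {A ⊆ [n] : |A| = k, i ∈ A} (fix an element i). For n = 394, k = 4: C(393, 3) = 10039316.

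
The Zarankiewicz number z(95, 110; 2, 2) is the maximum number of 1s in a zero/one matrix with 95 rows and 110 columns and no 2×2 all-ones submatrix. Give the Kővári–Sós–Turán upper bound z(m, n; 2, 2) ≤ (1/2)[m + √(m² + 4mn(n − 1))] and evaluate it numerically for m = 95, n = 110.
z(95, 110; 2, 2) ≤ (1/2)[95 + √(95² + 4·95·110·109)] = (1/2)[95 + √4565225] = 1115.8194

Kővári–Sós–Turán: let r_1, ..., r_95 be the row sums and z = Σ r_i the total number of 1s. Each pair of columns can share at most one row with both entries 1 (else a 2×2 all-ones block appears), so Σ_i C(r_i, 2) ≤ C(110, 2) = 5995. By convexity Σ_i C(r_i, 2) ≥ 95·C(z/95, 2) = z(z − 95)/(2·95), giving z² − 95z − 95·110·109 ≤ 0 and hence z ≤ (1/2)[95 + √(9025 + 4·1139050)] = (1/2)[95 + √4565225] ≈ (1/2)(95 + 2136.6387) = 1115.8194.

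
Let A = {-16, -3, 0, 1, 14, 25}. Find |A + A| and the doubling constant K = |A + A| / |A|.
K = |A + A| / |A| = 20/6 = 10/3

Enumerate A + A = {a + b : a, b ∈ A}. With |A| = 6, there are |A|^2 = 36 ordered sum pairs; collecting distinct values, A + A = {-32, -19, -16, -15, -6, -3, -2, 0, 1, 2, 9, 11, 14, 15, 22, 25, 26, 28, 39, 50}, so |A + A| = 20. Thus K = 20/6 = 10/3. For comparison, the minimum possible |A + A| over all 6-element sets is 2·6 − 1 = 11 (so min K = 11/6), attained only by arithmetic progressions.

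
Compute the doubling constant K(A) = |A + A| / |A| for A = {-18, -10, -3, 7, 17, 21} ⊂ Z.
K = |A + A| / |A| = 20/6 = 10/3

Enumerate A + A = {a + b : a, b ∈ A}. With |A| = 6, there are |A|^2 = 36 ordered sum pairs; collecting distinct values, A + A = {-36, -28, -21, -20, -13, -11, -6, -3, -1, 3, 4, 7, 11, 14, 18, 24, 28, 34, 38, 42}, so |A + A| = 20. Thus K = 20/6 = 10/3. For comparison, the minimum possible |A + A| over all 6-element sets is 2·6 − 1 = 11 (so min K = 11/6), attained only by arithmetic progressions.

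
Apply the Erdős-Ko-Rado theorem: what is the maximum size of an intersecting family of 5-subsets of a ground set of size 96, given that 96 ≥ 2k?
max |F| = C(95, 4) = 3183545

The Erdős-Ko-Rado theorem states: for n ≥ 2k, an intersecting family of k-subsets of an n-element set has size at most C(n − 1, k − 1), with equality for 'star' families {A ⊆ [n] : |A| = k, i ∈ A} (fix an element i). For n = 96, k = 5: C(95, 4) = 3183545.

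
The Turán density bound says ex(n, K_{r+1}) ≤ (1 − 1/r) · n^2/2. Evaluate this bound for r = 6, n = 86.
Turán density bound = (5/6) · 86^2/2 = 9245/3 ≈ 3081.6667

Turán's theorem: ex(n, K_{r+1}) is achieved by the complete r-partite Turán graph T(n, r) with parts as balanced as possible, and is at most (1 − 1/r) · n^2/2. For r = 6, n = 86: the density bound is (5/6) · 7396/2 = 9245/3 ≈ 3081.6667. The integer-valued extremum is e(T(86, 6)) = 3081, which is strictly less than the density bound 9245/3 since 6 ∤ 86 (the parts of T(86, 6) cannot all be equal).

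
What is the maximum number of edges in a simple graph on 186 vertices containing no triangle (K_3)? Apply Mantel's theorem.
ex(186, K_3) = ⌊186^2/4⌋ = 8649

Mantel (1907): a triangle-free graph on n vertices has at most ⌊n^2/4⌋ edges, with equality for the complete bipartite graph K_{⌊n/2⌋, ⌈n/2⌉}. For n = 186: ⌊186^2/4⌋ = ⌊34596/4⌋ = 8649. The extremal graph is K_{93, 93}, which has 93·93 = 8649 edges.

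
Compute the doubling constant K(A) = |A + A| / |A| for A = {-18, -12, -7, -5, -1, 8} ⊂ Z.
K = |A + A| / |A| = 19/6

Enumerate A + A = {a + b : a, b ∈ A}. With |A| = 6, there are |A|^2 = 36 ordered sum pairs; collecting distinct values, A + A = {-36, -30, -25, -24, -23, -19, -17, -14, -13, -12, -10, -8, -6, -4, -2, 1, 3, 7, 16}, so |A + A| = 19. Thus K = 19/6. For comparison, the minimum possible |A + A| over all 6-element sets is 2·6 − 1 = 11 (so min K = 11/6), attained only by arithmetic progressions.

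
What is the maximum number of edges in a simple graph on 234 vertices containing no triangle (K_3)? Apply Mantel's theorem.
ex(234, K_3) = ⌊234^2/4⌋ = 13689

Mantel (1907): a triangle-free graph on n vertices has at most ⌊n^2/4⌋ edges, with equality for the complete bipartite graph K_{⌊n/2⌋, ⌈n/2⌉}. For n = 234: ⌊234^2/4⌋ = ⌊54756/4⌋ = 13689. The extremal graph is K_{117, 117}, which has 117·117 = 13689 edges.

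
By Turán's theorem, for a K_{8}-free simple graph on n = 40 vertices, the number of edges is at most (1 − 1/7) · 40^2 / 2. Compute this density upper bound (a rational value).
Turán density bound = (6/7) · 40^2/2 = 4800/7 ≈ 685.7143

Turán's theorem: ex(n, K_{r+1}) is achieved by the complete r-partite Turán graph T(n, r) with parts as balanced as possible, and is at most (1 − 1/r) · n^2/2. For r = 7, n = 40: the density bound is (6/7) · 1600/2 = 4800/7 ≈ 685.7143. The integer-valued extremum is e(T(40, 7)) = 685, which is strictly less than the density bound 4800/7 since 7 ∤ 40 (the parts of T(40, 7) cannot all be equal).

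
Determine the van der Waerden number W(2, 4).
W(2, 4) = 35

This is a classical value, W(2, 4) = 35, established by combining an explicit 2-colouring of {1, ..., 34} with no monochromatic 4-AP (giving the lower bound W(2, 4) > 34) and a finite case analysis / exhaustive computer search showing every 2-colouring of {1, ..., 35} has such an AP.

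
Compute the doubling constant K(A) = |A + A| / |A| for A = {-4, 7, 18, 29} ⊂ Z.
K = |A + A| / |A| = 7/4

Enumerate A + A = {a + b : a, b ∈ A}. With |A| = 4, there are |A|^2 = 16 ordered sum pairs; collecting distinct values, A + A = {-8, 3, 14, 25, 36, 47, 58}, so |A + A| = 7. Thus K = 7/4. Here |A + A| = 2|A| − 1 = 7, the minimum possible — so K = 7/4 is minimal, which holds iff A is an arithmetic progression.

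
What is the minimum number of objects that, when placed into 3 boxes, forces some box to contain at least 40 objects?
n = (40 − 1)·3 + 1 = 118

By the generalised pigeonhole principle, to guarantee some box contains ≥ r objects we need more than (r − 1) · k objects total. Threshold: n = (r − 1) · k + 1. With r = 40 and k = 3: n = 39 · 3 + 1 = 117 + 1 = 118. For n = 117 = 39 · 3, we can put exactly 39 objects in every box, avoiding 40 in any single one — so 118 is tight.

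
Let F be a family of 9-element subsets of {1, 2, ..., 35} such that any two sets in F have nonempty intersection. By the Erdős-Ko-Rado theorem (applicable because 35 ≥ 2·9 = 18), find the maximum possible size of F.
max |F| = C(34, 8) = 18156204

The Erdős-Ko-Rado theorem states: for n ≥ 2k, an intersecting family of k-subsets of an n-element set has size at most C(n − 1, k − 1), with equality for 'star' families {A ⊆ [n] : |A| = k, i ∈ A} (fix an element i). For n = 35, k = 9: C(34, 8) = 18156204.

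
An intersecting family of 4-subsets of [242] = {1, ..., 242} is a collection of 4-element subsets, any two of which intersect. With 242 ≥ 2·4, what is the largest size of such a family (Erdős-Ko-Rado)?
max |F| = C(241, 3) = 2303960

The Erdős-Ko-Rado theorem states: for n ≥ 2k, an intersecting family of k-subsets of an n-element set has size at most C(n − 1, k − 1), with equality for 'star' families {A ⊆ [n] : |A| = k, i ∈ A} (fix an element i). For n = 242, k = 4: C(241, 3) = 2303960.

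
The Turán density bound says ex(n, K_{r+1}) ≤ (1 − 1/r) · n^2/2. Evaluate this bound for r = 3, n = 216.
Turán density bound = (2/3) · 216^2/2 = 15552

Turán's theorem: ex(n, K_{r+1}) is achieved by the complete r-partite Turán graph T(n, r) with parts as balanced as possible, and is at most (1 − 1/r) · n^2/2. For r = 3, n = 216: the density bound is (2/3) · 46656/2 = 15552. Since 3 ∣ 216, the Turán graph T(216, 3) has parts of equal size 72, and its edge count e(T(216, 3)) = 15552 attains the density bound exactly.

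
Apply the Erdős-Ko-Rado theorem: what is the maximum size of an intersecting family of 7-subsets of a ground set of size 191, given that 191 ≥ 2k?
max |F| = C(190, 6) = 60334683255

The Erdős-Ko-Rado theorem states: for n ≥ 2k, an intersecting family of k-subsets of an n-element set has size at most C(n − 1, k − 1), with equality for 'star' families {A ⊆ [n] : |A| = k, i ∈ A} (fix an element i). For n = 191, k = 7: C(190, 6) = 60334683255.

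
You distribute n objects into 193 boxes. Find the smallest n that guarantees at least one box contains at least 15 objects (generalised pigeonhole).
n = (15 − 1)·193 + 1 = 2703

By the generalised pigeonhole principle, to guarantee some box contains ≥ r objects we need more than (r − 1) · k objects total. Threshold: n = (r − 1) · k + 1. With r = 15 and k = 193: n = 14 · 193 + 1 = 2702 + 1 = 2703. For n = 2702 = 14 · 193, we can put exactly 14 objects in every box, avoiding 15 in any single one — so 2703 is tight.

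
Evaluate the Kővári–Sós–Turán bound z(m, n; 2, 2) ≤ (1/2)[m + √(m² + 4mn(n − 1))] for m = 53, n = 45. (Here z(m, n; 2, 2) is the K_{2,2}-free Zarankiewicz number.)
z(53, 45; 2, 2) ≤ (1/2)[53 + √(53² + 4·53·45·44)] = (1/2)[53 + √422569] = 351.5265

Kővári–Sós–Turán: let r_1, ..., r_53 be the row sums and z = Σ r_i the total number of 1s. Each pair of columns can share at most one row with both entries 1 (else a 2×2 all-ones block appears), so Σ_i C(r_i, 2) ≤ C(45, 2) = 990. By convexity Σ_i C(r_i, 2) ≥ 53·C(z/53, 2) = z(z − 53)/(2·53), giving z² − 53z − 53·45·44 ≤ 0 and hence z ≤ (1/2)[53 + √(2809 + 4·104940)] = (1/2)[53 + √422569] ≈ (1/2)(53 + 650.0531) = 351.5265.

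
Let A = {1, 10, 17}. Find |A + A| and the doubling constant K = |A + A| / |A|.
K = |A + A| / |A| = 6/3 = 2

Enumerate A + A = {a + b : a, b ∈ A}. With |A| = 3, there are |A|^2 = 9 ordered sum pairs; collecting distinct values, A + A = {2, 11, 18, 20, 27, 34}, so |A + A| = 6. Thus K = 6/3 = 2. For comparison, the minimum possible |A + A| over all 3-element sets is 2·3 − 1 = 5 (so min K = 5/3), attained only by arithmetic progressions.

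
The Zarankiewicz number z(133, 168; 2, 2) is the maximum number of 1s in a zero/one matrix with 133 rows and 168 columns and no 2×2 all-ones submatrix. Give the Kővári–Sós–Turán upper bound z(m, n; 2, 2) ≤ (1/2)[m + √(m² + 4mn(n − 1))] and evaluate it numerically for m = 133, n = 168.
z(133, 168; 2, 2) ≤ (1/2)[133 + √(133² + 4·133·168·167)] = (1/2)[133 + √14943481] = 1999.3399

Kővári–Sós–Turán: let r_1, ..., r_133 be the row sums and z = Σ r_i the total number of 1s. Each pair of columns can share at most one row with both entries 1 (else a 2×2 all-ones block appears), so Σ_i C(r_i, 2) ≤ C(168, 2) = 14028. By convexity Σ_i C(r_i, 2) ≥ 133·C(z/133, 2) = z(z − 133)/(2·133), giving z² − 133z − 133·168·167 ≤ 0 and hence z ≤ (1/2)[133 + √(17689 + 4·3731448)] = (1/2)[133 + √14943481] ≈ (1/2)(133 + 3865.6799) = 1999.3399.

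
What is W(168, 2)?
W(168, 2) = 168 + 1 = 169

A 2-term AP is any pair of integers, so a monochromatic 2-AP exists iff some colour is used at least twice. With 168 colours, the colouring i ↦ i on {1, ..., 168} uses each colour once, avoiding any monochromatic pair, so W(168, 2) > 168. For {1, ..., 169}, pigeonhole forces two integers of the same colour, which form a monochromatic 2-AP. Hence W(168, 2) = 169.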